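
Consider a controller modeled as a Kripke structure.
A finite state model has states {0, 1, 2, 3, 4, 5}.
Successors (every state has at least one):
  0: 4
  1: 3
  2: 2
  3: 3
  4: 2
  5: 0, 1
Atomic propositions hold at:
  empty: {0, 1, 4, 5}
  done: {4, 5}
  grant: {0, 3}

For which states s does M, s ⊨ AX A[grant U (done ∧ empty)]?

{0}

Sat(done ∧ empty) = {4, 5}
A[grant U (done ∧ empty)]: least fixpoint, start Z0 = Sat((done ∧ empty)) = {4, 5}, add states in Sat(grant) with every successor in Z. Z1 = {0, 4, 5}; fixed.
Sat(A[grant U (done ∧ empty)]) = {0, 4, 5}
Sat(AX A[grant U (done ∧ empty)]) = {s : every successor in {0, 4, 5}} = {0}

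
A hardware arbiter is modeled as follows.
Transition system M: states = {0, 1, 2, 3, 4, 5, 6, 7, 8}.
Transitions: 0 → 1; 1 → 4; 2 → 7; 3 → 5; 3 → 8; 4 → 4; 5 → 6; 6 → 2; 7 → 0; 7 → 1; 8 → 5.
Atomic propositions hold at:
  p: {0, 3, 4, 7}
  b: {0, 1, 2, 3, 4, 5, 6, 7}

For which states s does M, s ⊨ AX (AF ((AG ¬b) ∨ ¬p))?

{0, 2, 3, 5, 6, 7, 8}

Sat(¬b) = {8}
AG ¬b: greatest fixpoint, start Z0 = {8}, keep only states in Sat with every successor in Z. Z1 = ∅; fixed.
Sat(AG ¬b) = ∅
Sat(¬p) = {1, 2, 5, 6, 8}
Sat((AG ¬b) ∨ ¬p) = {1, 2, 5, 6, 8}
AF ((AG ¬b) ∨ ¬p): least fixpoint, start Z0 = {1, 2, 5, 6, 8}, add states with every successor in Z. Z1 = {0, 1, 2, 3, 5, 6, 8}; Z2 = {0, 1, 2, 3, 5, 6, 7, 8}; fixed.
Sat(AF ((AG ¬b) ∨ ¬p)) = {0, 1, 2, 3, 5, 6, 7, 8}
Sat(AX (AF ((AG ¬b) ∨ ¬p))) = {s : every successor in {0, 1, 2, 3, 5, 6, 7, 8}} = {0, 2, 3, 5, 6, 7, 8}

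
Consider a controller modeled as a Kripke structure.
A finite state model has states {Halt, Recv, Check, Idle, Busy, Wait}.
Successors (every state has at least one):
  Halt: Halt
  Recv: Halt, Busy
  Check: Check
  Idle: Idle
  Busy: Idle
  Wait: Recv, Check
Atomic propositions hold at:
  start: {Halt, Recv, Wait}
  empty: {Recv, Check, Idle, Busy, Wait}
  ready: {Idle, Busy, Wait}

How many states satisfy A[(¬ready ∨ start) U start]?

3

Sat(¬ready) = {Halt, Recv, Check}
Sat(¬ready ∨ start) = {Halt, Recv, Check, Wait}
A[(¬ready ∨ start) U start]: least fixpoint, start Z0 = Sat(start) = {Halt, Recv, Wait}, add states in Sat(¬ready ∨ start) with every successor in Z. Already a fixed point.
Sat(A[(¬ready ∨ start) U start]) = {Halt, Recv, Wait}
|Sat(A[(¬ready ∨ start) U start])| = |{Halt, Recv, Wait}| = 3.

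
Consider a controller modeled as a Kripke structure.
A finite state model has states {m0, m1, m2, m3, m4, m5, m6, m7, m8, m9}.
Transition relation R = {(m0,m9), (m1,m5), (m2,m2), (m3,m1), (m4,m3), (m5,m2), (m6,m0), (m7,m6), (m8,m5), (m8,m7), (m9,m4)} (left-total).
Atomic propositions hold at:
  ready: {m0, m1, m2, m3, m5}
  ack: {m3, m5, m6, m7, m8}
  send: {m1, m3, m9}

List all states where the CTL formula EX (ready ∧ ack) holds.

{m1, m4, m8}

Sat(ready ∧ ack) = {m3, m5}
Sat(EX (ready ∧ ack)) = {s : some successor in {m3, m5}} = {m1, m4, m8}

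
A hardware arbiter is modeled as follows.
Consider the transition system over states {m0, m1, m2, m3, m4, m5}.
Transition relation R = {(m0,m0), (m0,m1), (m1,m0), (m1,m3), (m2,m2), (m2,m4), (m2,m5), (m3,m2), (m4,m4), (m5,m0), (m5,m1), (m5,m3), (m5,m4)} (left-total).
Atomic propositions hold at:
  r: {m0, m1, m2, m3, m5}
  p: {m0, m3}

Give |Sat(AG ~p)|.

1

Sat(~p) = {m1, m2, m4, m5}
AG ~p: greatest fixpoint, start Z0 = {m1, m2, m4, m5}, keep only states in Sat with every successor in Z. Z1 = {m2, m4}; Z2 = {m4}; fixed.
Sat(AG ~p) = {m4}
|Sat(AG ~p)| = |{m4}| = 1.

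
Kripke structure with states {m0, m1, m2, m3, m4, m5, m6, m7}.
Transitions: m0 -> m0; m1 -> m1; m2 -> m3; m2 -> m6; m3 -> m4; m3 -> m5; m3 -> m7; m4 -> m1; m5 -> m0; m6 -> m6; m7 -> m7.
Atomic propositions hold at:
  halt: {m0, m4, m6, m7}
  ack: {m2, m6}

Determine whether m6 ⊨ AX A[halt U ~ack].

Sat(~ack) = {m0, m1, m3, m4, m5, m7}
A[halt U ~ack]: least fixpoint, start Z0 = Sat(~ack) = {m0, m1, m3, m4, m5, m7}, add states in Sat(halt) with every successor in Z. Already a fixed point.
Sat(A[halt U ~ack]) = {m0, m1, m3, m4, m5, m7}
Sat(AX A[halt U ~ack]) = {s : every successor in {m0, m1, m3, m4, m5, m7}} = {m0, m1, m3, m4, m5, m7}
m6 ∉ Sat(AX A[halt U ~ack]) = {m0, m1, m3, m4, m5, m7}, so the formula does not hold at m6.

No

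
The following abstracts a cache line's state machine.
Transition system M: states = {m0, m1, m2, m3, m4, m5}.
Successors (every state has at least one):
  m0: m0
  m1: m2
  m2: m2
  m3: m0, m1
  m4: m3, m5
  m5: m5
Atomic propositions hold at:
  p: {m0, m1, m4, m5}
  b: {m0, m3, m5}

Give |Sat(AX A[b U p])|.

4

A[b U p]: least fixpoint, start Z0 = Sat(p) = {m0, m1, m4, m5}, add states in Sat(b) with every successor in Z. Z1 = {m0, m1, m3, m4, m5}; fixed.
Sat(A[b U p]) = {m0, m1, m3, m4, m5}
Sat(AX A[b U p]) = {s : every successor in {m0, m1, m3, m4, m5}} = {m0, m3, m4, m5}
|Sat(AX A[b U p])| = |{m0, m3, m4, m5}| = 4.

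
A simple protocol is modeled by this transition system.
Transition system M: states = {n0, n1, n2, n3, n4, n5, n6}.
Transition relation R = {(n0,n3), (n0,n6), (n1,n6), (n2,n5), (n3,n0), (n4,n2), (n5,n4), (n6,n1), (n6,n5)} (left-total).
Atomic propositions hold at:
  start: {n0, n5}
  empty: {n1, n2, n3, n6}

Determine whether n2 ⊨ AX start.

Sat(AX start) = {s : every successor in {n0, n5}} = {n2, n3}
n2 ∈ Sat(AX start) = {n2, n3}, so the formula holds at n2.

Yes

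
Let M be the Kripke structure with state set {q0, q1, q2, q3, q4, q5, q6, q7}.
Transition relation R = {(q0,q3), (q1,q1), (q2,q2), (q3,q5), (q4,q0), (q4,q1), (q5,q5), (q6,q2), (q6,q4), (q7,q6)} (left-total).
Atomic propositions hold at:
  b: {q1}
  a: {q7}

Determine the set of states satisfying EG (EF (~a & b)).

{q1, q4, q6, q7}

Sat(~a) = {q0, q1, q2, q3, q4, q5, q6}
Sat(~a & b) = {q1}
EF (~a & b): least fixpoint, start Z0 = {q1}, add states with some successor in Z. Z1 = {q1, q4}; Z2 = {q1, q4, q6}; Z3 = {q1, q4, q6, q7}; fixed.
Sat(EF (~a & b)) = {q1, q4, q6, q7}
EG (EF (~a & b)): greatest fixpoint, start Z0 = {q1, q4, q6, q7}, keep only states in Sat with some successor in Z. Already a fixed point.
Sat(EG (EF (~a & b))) = {q1, q4, q6, q7}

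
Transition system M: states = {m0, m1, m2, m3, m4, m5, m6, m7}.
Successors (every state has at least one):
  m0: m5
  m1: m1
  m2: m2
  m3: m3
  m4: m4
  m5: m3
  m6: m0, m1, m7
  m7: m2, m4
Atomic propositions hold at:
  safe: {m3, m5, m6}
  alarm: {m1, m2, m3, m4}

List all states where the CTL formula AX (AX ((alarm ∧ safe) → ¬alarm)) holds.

{m1, m2, m4, m6, m7}

Sat(alarm ∧ safe) = {m3}
Sat(¬alarm) = {m0, m5, m6, m7}
Sat((alarm ∧ safe) → ¬alarm) = {m0, m1, m2, m4, m5, m6, m7}
Sat(AX ((alarm ∧ safe) → ¬alarm)) = {s : every successor in {m0, m1, m2, m4, m5, m6, m7}} = {m0, m1, m2, m4, m6, m7}
Sat(AX (AX ((alarm ∧ safe) → ¬alarm))) = {s : every successor in {m0, m1, m2, m4, m6, m7}} = {m1, m2, m4, m6, m7}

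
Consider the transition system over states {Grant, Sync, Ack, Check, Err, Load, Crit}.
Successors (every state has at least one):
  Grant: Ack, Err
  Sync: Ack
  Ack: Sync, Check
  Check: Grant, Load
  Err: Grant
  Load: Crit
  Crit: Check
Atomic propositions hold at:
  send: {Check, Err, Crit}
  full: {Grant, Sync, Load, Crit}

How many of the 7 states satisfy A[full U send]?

4

A[full U send]: least fixpoint, start Z0 = Sat(send) = {Check, Err, Crit}, add states in Sat(full) with every successor in Z. Z1 = {Check, Err, Load, Crit}; fixed.
Sat(A[full U send]) = {Check, Err, Load, Crit}
|Sat(A[full U send])| = |{Check, Err, Load, Crit}| = 4.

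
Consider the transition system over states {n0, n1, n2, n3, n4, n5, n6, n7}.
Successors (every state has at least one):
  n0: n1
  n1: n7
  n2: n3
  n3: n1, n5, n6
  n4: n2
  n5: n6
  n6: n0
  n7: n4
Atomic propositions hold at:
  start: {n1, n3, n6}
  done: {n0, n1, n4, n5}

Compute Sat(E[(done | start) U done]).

Sat(done | start) = {n0, n1, n3, n4, n5, n6}
E[(done | start) U done]: least fixpoint, start Z0 = Sat(done) = {n0, n1, n4, n5}, add states in Sat(done | start) with some successor in Z. Z1 = {n0, n1, n3, n4, n5, n6}; fixed.
Sat(E[(done | start) U done]) = {n0, n1, n3, n4, n5, n6}

{n0, n1, n3, n4, n5, n6}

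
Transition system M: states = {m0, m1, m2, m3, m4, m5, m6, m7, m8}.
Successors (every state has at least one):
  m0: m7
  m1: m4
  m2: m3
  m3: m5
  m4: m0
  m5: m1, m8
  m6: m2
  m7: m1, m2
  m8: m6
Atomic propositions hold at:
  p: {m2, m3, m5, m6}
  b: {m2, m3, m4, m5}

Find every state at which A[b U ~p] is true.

Sat(~p) = {m0, m1, m4, m7, m8}
A[b U ~p]: least fixpoint, start Z0 = Sat(~p) = {m0, m1, m4, m7, m8}, add states in Sat(b) with every successor in Z. Z1 = {m0, m1, m4, m5, m7, m8}; Z2 = {m0, m1, m3, m4, m5, m7, m8}; Z3 = {m0, m1, m2, m3, m4, m5, m7, m8}; fixed.
Sat(A[b U ~p]) = {m0, m1, m2, m3, m4, m5, m7, m8}

{m0, m1, m2, m3, m4, m5, m7, m8}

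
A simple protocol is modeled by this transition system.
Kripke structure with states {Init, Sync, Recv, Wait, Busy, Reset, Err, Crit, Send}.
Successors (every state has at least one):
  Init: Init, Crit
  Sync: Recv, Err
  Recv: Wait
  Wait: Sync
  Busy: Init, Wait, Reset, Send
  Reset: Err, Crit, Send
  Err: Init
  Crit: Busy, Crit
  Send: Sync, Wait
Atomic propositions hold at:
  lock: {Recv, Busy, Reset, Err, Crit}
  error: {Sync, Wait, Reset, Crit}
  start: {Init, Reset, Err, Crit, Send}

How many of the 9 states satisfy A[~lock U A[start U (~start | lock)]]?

Sat(~lock) = {Init, Sync, Wait, Send}
Sat(~start) = {Sync, Recv, Wait, Busy}
Sat(~start | lock) = {Sync, Recv, Wait, Busy, Reset, Err, Crit}
A[start U (~start | lock)]: least fixpoint, start Z0 = Sat((~start | lock)) = {Sync, Recv, Wait, Busy, Reset, Err, Crit}, add states in Sat(start) with every successor in Z. Z1 = {Sync, Recv, Wait, Busy, Reset, Err, Crit, Send}; fixed.
Sat(A[start U (~start | lock)]) = {Sync, Recv, Wait, Busy, Reset, Err, Crit, Send}
A[~lock U A[start U (~start | lock)]]: least fixpoint, start Z0 = Sat(A[start U (~start | lock)]) = {Sync, Recv, Wait, Busy, Reset, Err, Crit, Send}, add states in Sat(~lock) with every successor in Z. Already a fixed point.
Sat(A[~lock U A[start U (~start | lock)]]) = {Sync, Recv, Wait, Busy, Reset, Err, Crit, Send}
|Sat(A[~lock U A[start U (~start | lock)]])| = |{Sync, Recv, Wait, Busy, Reset, Err, Crit, Send}| = 8.

8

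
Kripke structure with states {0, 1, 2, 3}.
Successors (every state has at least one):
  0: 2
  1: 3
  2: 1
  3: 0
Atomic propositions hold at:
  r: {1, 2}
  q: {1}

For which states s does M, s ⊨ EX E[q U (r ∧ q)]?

Sat(r ∧ q) = {1}
E[q U (r ∧ q)]: least fixpoint, start Z0 = Sat((r ∧ q)) = {1}, add states in Sat(q) with some successor in Z. Already a fixed point.
Sat(E[q U (r ∧ q)]) = {1}
Sat(EX E[q U (r ∧ q)]) = {s : some successor in {1}} = {2}

{2}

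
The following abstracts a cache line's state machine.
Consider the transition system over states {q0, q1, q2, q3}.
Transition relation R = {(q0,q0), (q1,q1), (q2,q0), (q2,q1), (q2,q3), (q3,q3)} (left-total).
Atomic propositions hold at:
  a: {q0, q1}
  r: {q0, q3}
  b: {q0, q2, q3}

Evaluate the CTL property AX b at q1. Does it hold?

Sat(AX b) = {s : every successor in {q0, q2, q3}} = {q0, q3}
q1 ∉ Sat(AX b) = {q0, q3}, so the formula does not hold at q1.

No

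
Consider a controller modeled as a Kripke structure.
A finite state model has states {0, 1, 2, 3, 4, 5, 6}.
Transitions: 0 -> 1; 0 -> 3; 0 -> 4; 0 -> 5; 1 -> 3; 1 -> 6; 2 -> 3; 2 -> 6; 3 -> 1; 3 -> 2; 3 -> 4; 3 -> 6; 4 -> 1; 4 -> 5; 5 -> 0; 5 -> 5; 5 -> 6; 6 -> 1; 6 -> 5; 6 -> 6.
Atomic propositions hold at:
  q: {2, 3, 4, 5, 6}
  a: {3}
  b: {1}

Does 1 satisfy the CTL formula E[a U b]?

Yes

E[a U b]: least fixpoint, start Z0 = Sat(b) = {1}, add states in Sat(a) with some successor in Z. Z1 = {1, 3}; fixed.
Sat(E[a U b]) = {1, 3}
1 ∈ Sat(E[a U b]) = {1, 3}, so the formula holds at 1.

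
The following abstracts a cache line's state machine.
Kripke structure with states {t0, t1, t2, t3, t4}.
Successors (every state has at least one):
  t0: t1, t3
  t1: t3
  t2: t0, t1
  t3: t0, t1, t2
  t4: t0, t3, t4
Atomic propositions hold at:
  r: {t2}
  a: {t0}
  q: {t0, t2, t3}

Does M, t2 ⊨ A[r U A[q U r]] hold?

A[q U r]: least fixpoint, start Z0 = Sat(r) = {t2}, add states in Sat(q) with every successor in Z. Already a fixed point.
Sat(A[q U r]) = {t2}
A[r U A[q U r]]: least fixpoint, start Z0 = Sat(A[q U r]) = {t2}, add states in Sat(r) with every successor in Z. Already a fixed point.
Sat(A[r U A[q U r]]) = {t2}
t2 ∈ Sat(A[r U A[q U r]]) = {t2}, so the formula holds at t2.

Yes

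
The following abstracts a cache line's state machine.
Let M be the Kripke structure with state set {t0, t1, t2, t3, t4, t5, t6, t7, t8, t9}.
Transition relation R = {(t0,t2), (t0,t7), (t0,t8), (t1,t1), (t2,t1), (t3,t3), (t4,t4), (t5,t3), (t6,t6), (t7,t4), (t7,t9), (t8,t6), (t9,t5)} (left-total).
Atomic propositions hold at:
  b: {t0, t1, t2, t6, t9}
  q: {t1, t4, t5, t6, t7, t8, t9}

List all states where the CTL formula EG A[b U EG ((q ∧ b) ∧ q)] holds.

Sat(q ∧ b) = {t1, t6, t9}
Sat((q ∧ b) ∧ q) = {t1, t6, t9}
EG ((q ∧ b) ∧ q): greatest fixpoint, start Z0 = {t1, t6, t9}, keep only states in Sat with some successor in Z. Z1 = {t1, t6}; fixed.
Sat(EG ((q ∧ b) ∧ q)) = {t1, t6}
A[b U EG ((q ∧ b) ∧ q)]: least fixpoint, start Z0 = Sat(EG ((q ∧ b) ∧ q)) = {t1, t6}, add states in Sat(b) with every successor in Z. Z1 = {t1, t2, t6}; fixed.
Sat(A[b U EG ((q ∧ b) ∧ q)]) = {t1, t2, t6}
EG A[b U EG ((q ∧ b) ∧ q)]: greatest fixpoint, start Z0 = {t1, t2, t6}, keep only states in Sat with some successor in Z. Already a fixed point.
Sat(EG A[b U EG ((q ∧ b) ∧ q)]) = {t1, t2, t6}

{t1, t2, t6}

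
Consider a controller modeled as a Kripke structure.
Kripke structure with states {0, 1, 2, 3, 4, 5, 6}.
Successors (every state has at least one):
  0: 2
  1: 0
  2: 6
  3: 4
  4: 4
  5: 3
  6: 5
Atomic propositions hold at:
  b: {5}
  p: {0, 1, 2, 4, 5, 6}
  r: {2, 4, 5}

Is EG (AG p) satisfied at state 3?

No

AG p: greatest fixpoint, start Z0 = {0, 1, 2, 4, 5, 6}, keep only states in Sat with every successor in Z. Z1 = {0, 1, 2, 4, 6}; Z2 = {0, 1, 2, 4}; Z3 = {0, 1, 4}; Z4 = {1, 4}; Z5 = {4}; fixed.
Sat(AG p) = {4}
EG (AG p): greatest fixpoint, start Z0 = {4}, keep only states in Sat with some successor in Z. Already a fixed point.
Sat(EG (AG p)) = {4}
3 ∉ Sat(EG (AG p)) = {4}, so the formula does not hold at 3.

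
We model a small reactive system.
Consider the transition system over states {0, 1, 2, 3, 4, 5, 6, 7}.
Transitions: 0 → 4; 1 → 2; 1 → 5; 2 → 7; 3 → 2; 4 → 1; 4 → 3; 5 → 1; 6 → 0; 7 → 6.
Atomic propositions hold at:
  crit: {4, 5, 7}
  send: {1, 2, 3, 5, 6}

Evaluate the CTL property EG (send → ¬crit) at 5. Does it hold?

Sat(¬crit) = {0, 1, 2, 3, 6}
Sat(send → ¬crit) = {0, 1, 2, 3, 4, 6, 7}
EG (send → ¬crit): greatest fixpoint, start Z0 = {0, 1, 2, 3, 4, 6, 7}, keep only states in Sat with some successor in Z. Already a fixed point.
Sat(EG (send → ¬crit)) = {0, 1, 2, 3, 4, 6, 7}
5 ∉ Sat(EG (send → ¬crit)) = {0, 1, 2, 3, 4, 6, 7}, so the formula does not hold at 5.

No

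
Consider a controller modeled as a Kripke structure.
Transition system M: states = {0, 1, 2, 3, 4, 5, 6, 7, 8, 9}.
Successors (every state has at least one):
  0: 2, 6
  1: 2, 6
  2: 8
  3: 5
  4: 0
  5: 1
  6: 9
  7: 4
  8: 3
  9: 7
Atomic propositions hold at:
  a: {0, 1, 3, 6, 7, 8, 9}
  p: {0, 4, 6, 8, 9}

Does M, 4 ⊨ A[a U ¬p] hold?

Sat(¬p) = {1, 2, 3, 5, 7}
A[a U ¬p]: least fixpoint, start Z0 = Sat(¬p) = {1, 2, 3, 5, 7}, add states in Sat(a) with every successor in Z. Z1 = {1, 2, 3, 5, 7, 8, 9}; Z2 = {1, 2, 3, 5, 6, 7, 8, 9}; Z3 = {0, 1, 2, 3, 5, 6, 7, 8, 9}; fixed.
Sat(A[a U ¬p]) = {0, 1, 2, 3, 5, 6, 7, 8, 9}
4 ∉ Sat(A[a U ¬p]) = {0, 1, 2, 3, 5, 6, 7, 8, 9}, so the formula does not hold at 4.

No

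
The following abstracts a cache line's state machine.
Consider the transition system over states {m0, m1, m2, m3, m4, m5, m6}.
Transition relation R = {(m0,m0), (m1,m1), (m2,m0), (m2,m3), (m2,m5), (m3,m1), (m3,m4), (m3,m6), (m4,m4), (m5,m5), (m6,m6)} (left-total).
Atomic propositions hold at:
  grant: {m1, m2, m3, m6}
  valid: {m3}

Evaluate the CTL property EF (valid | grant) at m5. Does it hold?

Sat(valid | grant) = {m1, m2, m3, m6}
EF (valid | grant): least fixpoint, start Z0 = {m1, m2, m3, m6}, add states with some successor in Z. Already a fixed point.
Sat(EF (valid | grant)) = {m1, m2, m3, m6}
m5 ∉ Sat(EF (valid | grant)) = {m1, m2, m3, m6}, so the formula does not hold at m5.

No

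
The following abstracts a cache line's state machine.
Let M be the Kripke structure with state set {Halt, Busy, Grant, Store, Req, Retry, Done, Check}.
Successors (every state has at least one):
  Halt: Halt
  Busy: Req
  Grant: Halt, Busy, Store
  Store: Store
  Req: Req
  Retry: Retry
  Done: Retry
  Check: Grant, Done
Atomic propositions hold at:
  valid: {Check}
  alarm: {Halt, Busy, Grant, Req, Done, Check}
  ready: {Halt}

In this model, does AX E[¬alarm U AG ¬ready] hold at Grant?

No

Sat(¬alarm) = {Store, Retry}
Sat(¬ready) = {Busy, Grant, Store, Req, Retry, Done, Check}
AG ¬ready: greatest fixpoint, start Z0 = {Busy, Grant, Store, Req, Retry, Done, Check}, keep only states in Sat with every successor in Z. Z1 = {Busy, Store, Req, Retry, Done, Check}; Z2 = {Busy, Store, Req, Retry, Done}; fixed.
Sat(AG ¬ready) = {Busy, Store, Req, Retry, Done}
E[¬alarm U AG ¬ready]: least fixpoint, start Z0 = Sat(AG ¬ready) = {Busy, Store, Req, Retry, Done}, add states in Sat(¬alarm) with some successor in Z. Already a fixed point.
Sat(E[¬alarm U AG ¬ready]) = {Busy, Store, Req, Retry, Done}
Sat(AX E[¬alarm U AG ¬ready]) = {s : every successor in {Busy, Store, Req, Retry, Done}} = {Busy, Store, Req, Retry, Done}
Grant ∉ Sat(AX E[¬alarm U AG ¬ready]) = {Busy, Store, Req, Retry, Done}, so the formula does not hold at Grant.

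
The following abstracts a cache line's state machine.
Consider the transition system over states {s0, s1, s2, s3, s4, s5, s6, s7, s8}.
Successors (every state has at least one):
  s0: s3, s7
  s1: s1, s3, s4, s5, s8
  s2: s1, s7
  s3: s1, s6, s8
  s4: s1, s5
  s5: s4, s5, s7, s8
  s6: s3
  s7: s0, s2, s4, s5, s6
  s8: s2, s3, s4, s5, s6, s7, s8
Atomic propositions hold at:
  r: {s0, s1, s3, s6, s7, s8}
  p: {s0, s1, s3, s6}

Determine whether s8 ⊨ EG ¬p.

Sat(¬p) = {s2, s4, s5, s7, s8}
EG ¬p: greatest fixpoint, start Z0 = {s2, s4, s5, s7, s8}, keep only states in Sat with some successor in Z. Already a fixed point.
Sat(EG ¬p) = {s2, s4, s5, s7, s8}
s8 ∈ Sat(EG ¬p) = {s2, s4, s5, s7, s8}, so the formula holds at s8.

Yes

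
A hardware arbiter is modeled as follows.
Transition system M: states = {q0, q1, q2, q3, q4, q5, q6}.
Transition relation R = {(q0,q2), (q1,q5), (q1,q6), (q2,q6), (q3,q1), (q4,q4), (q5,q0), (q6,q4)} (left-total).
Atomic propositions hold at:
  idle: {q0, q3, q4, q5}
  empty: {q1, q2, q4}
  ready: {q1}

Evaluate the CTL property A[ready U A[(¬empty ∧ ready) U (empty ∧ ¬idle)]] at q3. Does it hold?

No

Sat(¬empty) = {q0, q3, q5, q6}
Sat(¬empty ∧ ready) = ∅
Sat(¬idle) = {q1, q2, q6}
Sat(empty ∧ ¬idle) = {q1, q2}
A[(¬empty ∧ ready) U (empty ∧ ¬idle)]: least fixpoint, start Z0 = Sat((empty ∧ ¬idle)) = {q1, q2}, add states in Sat(¬empty ∧ ready) with every successor in Z. Already a fixed point.
Sat(A[(¬empty ∧ ready) U (empty ∧ ¬idle)]) = {q1, q2}
A[ready U A[(¬empty ∧ ready) U (empty ∧ ¬idle)]]: least fixpoint, start Z0 = Sat(A[(¬empty ∧ ready) U (empty ∧ ¬idle)]) = {q1, q2}, add states in Sat(ready) with every successor in Z. Already a fixed point.
Sat(A[ready U A[(¬empty ∧ ready) U (empty ∧ ¬idle)]]) = {q1, q2}
q3 ∉ Sat(A[ready U A[(¬empty ∧ ready) U (empty ∧ ¬idle)]]) = {q1, q2}, so the formula does not hold at q3.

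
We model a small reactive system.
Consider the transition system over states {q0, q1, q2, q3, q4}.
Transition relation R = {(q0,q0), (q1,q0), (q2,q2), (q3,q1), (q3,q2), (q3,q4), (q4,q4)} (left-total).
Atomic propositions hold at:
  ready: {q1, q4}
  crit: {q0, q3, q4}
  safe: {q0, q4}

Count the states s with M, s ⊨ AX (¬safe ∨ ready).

3

Sat(¬safe) = {q1, q2, q3}
Sat(¬safe ∨ ready) = {q1, q2, q3, q4}
Sat(AX (¬safe ∨ ready)) = {s : every successor in {q1, q2, q3, q4}} = {q2, q3, q4}
|Sat(AX (¬safe ∨ ready))| = |{q2, q3, q4}| = 3.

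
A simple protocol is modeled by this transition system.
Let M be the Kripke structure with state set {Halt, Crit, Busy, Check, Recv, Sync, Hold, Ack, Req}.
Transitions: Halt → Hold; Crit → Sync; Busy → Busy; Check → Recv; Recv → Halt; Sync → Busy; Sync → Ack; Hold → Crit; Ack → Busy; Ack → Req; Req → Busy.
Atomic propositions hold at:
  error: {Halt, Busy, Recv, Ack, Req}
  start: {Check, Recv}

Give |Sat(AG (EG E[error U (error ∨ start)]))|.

3

Sat(error ∨ start) = {Halt, Busy, Check, Recv, Ack, Req}
E[error U (error ∨ start)]: least fixpoint, start Z0 = Sat((error ∨ start)) = {Halt, Busy, Check, Recv, Ack, Req}, add states in Sat(error) with some successor in Z. Already a fixed point.
Sat(E[error U (error ∨ start)]) = {Halt, Busy, Check, Recv, Ack, Req}
EG E[error U (error ∨ start)]: greatest fixpoint, start Z0 = {Halt, Busy, Check, Recv, Ack, Req}, keep only states in Sat with some successor in Z. Z1 = {Busy, Check, Recv, Ack, Req}; Z2 = {Busy, Check, Ack, Req}; Z3 = {Busy, Ack, Req}; fixed.
Sat(EG E[error U (error ∨ start)]) = {Busy, Ack, Req}
AG (EG E[error U (error ∨ start)]): greatest fixpoint, start Z0 = {Busy, Ack, Req}, keep only states in Sat with every successor in Z. Already a fixed point.
Sat(AG (EG E[error U (error ∨ start)])) = {Busy, Ack, Req}
|Sat(AG (EG E[error U (error ∨ start)]))| = |{Busy, Ack, Req}| = 3.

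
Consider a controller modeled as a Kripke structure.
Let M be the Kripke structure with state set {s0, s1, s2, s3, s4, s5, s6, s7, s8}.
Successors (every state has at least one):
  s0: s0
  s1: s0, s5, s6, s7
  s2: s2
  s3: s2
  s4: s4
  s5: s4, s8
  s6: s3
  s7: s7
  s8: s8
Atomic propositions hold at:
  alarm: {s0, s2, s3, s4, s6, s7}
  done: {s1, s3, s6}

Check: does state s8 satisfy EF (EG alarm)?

EG alarm: greatest fixpoint, start Z0 = {s0, s2, s3, s4, s6, s7}, keep only states in Sat with some successor in Z. Already a fixed point.
Sat(EG alarm) = {s0, s2, s3, s4, s6, s7}
EF (EG alarm): least fixpoint, start Z0 = {s0, s2, s3, s4, s6, s7}, add states with some successor in Z. Z1 = {s0, s1, s2, s3, s4, s5, s6, s7}; fixed.
Sat(EF (EG alarm)) = {s0, s1, s2, s3, s4, s5, s6, s7}
s8 ∉ Sat(EF (EG alarm)) = {s0, s1, s2, s3, s4, s5, s6, s7}, so the formula does not hold at s8.

No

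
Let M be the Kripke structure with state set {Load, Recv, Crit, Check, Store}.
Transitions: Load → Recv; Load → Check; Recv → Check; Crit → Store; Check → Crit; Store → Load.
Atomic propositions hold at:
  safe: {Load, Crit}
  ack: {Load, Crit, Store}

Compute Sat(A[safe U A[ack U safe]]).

{Load, Crit, Store}

A[ack U safe]: least fixpoint, start Z0 = Sat(safe) = {Load, Crit}, add states in Sat(ack) with every successor in Z. Z1 = {Load, Crit, Store}; fixed.
Sat(A[ack U safe]) = {Load, Crit, Store}
A[safe U A[ack U safe]]: least fixpoint, start Z0 = Sat(A[ack U safe]) = {Load, Crit, Store}, add states in Sat(safe) with every successor in Z. Already a fixed point.
Sat(A[safe U A[ack U safe]]) = {Load, Crit, Store}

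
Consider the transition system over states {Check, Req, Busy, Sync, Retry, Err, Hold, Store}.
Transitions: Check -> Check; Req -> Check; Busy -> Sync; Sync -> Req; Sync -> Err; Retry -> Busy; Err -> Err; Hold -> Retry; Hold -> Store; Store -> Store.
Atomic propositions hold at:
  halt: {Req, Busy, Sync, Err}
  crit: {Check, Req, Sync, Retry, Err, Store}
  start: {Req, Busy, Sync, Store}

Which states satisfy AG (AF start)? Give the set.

{Store}

AF start: least fixpoint, start Z0 = {Req, Busy, Sync, Store}, add states with every successor in Z. Z1 = {Req, Busy, Sync, Retry, Store}; Z2 = {Req, Busy, Sync, Retry, Hold, Store}; fixed.
Sat(AF start) = {Req, Busy, Sync, Retry, Hold, Store}
AG (AF start): greatest fixpoint, start Z0 = {Req, Busy, Sync, Retry, Hold, Store}, keep only states in Sat with every successor in Z. Z1 = {Busy, Retry, Hold, Store}; Z2 = {Retry, Hold, Store}; Z3 = {Hold, Store}; Z4 = {Store}; fixed.
Sat(AG (AF start)) = {Store}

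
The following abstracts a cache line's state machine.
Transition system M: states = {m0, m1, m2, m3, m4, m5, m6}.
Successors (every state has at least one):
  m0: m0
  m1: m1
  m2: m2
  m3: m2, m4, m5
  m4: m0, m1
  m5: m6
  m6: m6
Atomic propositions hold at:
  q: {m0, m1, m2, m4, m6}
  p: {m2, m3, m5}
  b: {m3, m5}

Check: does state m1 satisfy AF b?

No

AF b: least fixpoint, start Z0 = {m3, m5}, add states with every successor in Z. Already a fixed point.
Sat(AF b) = {m3, m5}
m1 ∉ Sat(AF b) = {m3, m5}, so the formula does not hold at m1.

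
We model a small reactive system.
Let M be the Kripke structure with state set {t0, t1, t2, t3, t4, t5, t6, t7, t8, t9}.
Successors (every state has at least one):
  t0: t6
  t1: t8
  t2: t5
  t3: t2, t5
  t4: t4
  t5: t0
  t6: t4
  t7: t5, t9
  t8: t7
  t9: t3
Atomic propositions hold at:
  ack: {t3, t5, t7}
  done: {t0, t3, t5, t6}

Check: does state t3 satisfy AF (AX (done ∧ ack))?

Sat(done ∧ ack) = {t3, t5}
Sat(AX (done ∧ ack)) = {s : every successor in {t3, t5}} = {t2, t9}
AF (AX (done ∧ ack)): least fixpoint, start Z0 = {t2, t9}, add states with every successor in Z. Already a fixed point.
Sat(AF (AX (done ∧ ack))) = {t2, t9}
t3 ∉ Sat(AF (AX (done ∧ ack))) = {t2, t9}, so the formula does not hold at t3.

No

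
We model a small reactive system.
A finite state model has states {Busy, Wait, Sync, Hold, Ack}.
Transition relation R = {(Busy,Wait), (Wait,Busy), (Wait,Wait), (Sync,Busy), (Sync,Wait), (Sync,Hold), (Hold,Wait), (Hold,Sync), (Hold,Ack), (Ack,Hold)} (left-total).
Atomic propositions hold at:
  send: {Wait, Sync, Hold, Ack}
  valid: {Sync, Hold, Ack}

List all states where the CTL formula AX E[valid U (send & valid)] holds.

{Ack}

Sat(send & valid) = {Sync, Hold, Ack}
E[valid U (send & valid)]: least fixpoint, start Z0 = Sat((send & valid)) = {Sync, Hold, Ack}, add states in Sat(valid) with some successor in Z. Already a fixed point.
Sat(E[valid U (send & valid)]) = {Sync, Hold, Ack}
Sat(AX E[valid U (send & valid)]) = {s : every successor in {Sync, Hold, Ack}} = {Ack}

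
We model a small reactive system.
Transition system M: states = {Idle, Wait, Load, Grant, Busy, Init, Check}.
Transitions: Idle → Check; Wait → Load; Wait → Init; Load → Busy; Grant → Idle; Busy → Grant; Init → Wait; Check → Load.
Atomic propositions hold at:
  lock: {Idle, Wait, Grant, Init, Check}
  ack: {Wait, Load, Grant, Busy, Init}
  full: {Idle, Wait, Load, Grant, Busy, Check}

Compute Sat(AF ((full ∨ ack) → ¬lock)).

{Idle, Load, Grant, Busy, Check}

Sat(full ∨ ack) = {Idle, Wait, Load, Grant, Busy, Init, Check}
Sat(¬lock) = {Load, Busy}
Sat((full ∨ ack) → ¬lock) = {Load, Busy}
AF ((full ∨ ack) → ¬lock): least fixpoint, start Z0 = {Load, Busy}, add states with every successor in Z. Z1 = {Load, Busy, Check}; Z2 = {Idle, Load, Busy, Check}; Z3 = {Idle, Load, Grant, Busy, Check}; fixed.
Sat(AF ((full ∨ ack) → ¬lock)) = {Idle, Load, Grant, Busy, Check}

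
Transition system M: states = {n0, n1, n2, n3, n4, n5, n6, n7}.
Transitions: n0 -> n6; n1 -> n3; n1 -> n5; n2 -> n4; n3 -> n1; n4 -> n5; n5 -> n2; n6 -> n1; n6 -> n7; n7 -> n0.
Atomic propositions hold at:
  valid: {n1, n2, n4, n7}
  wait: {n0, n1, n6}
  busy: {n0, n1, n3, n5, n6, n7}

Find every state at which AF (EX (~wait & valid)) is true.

Sat(~wait) = {n2, n3, n4, n5, n7}
Sat(~wait & valid) = {n2, n4, n7}
Sat(EX (~wait & valid)) = {s : some successor in {n2, n4, n7}} = {n2, n5, n6}
AF (EX (~wait & valid)): least fixpoint, start Z0 = {n2, n5, n6}, add states with every successor in Z. Z1 = {n0, n2, n4, n5, n6}; Z2 = {n0, n2, n4, n5, n6, n7}; fixed.
Sat(AF (EX (~wait & valid))) = {n0, n2, n4, n5, n6, n7}

{n0, n2, n4, n5, n6, n7}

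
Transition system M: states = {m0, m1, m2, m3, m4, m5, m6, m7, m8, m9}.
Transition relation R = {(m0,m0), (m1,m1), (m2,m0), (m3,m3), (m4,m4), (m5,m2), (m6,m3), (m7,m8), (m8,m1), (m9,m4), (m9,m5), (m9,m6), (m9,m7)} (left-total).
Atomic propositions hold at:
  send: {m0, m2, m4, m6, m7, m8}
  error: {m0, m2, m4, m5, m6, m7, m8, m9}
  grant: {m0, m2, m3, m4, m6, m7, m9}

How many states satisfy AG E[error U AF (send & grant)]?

4

Sat(send & grant) = {m0, m2, m4, m6, m7}
AF (send & grant): least fixpoint, start Z0 = {m0, m2, m4, m6, m7}, add states with every successor in Z. Z1 = {m0, m2, m4, m5, m6, m7}; Z2 = {m0, m2, m4, m5, m6, m7, m9}; fixed.
Sat(AF (send & grant)) = {m0, m2, m4, m5, m6, m7, m9}
E[error U AF (send & grant)]: least fixpoint, start Z0 = Sat(AF (send & grant)) = {m0, m2, m4, m5, m6, m7, m9}, add states in Sat(error) with some successor in Z. Already a fixed point.
Sat(E[error U AF (send & grant)]) = {m0, m2, m4, m5, m6, m7, m9}
AG E[error U AF (send & grant)]: greatest fixpoint, start Z0 = {m0, m2, m4, m5, m6, m7, m9}, keep only states in Sat with every successor in Z. Z1 = {m0, m2, m4, m5, m9}; Z2 = {m0, m2, m4, m5}; fixed.
Sat(AG E[error U AF (send & grant)]) = {m0, m2, m4, m5}
|Sat(AG E[error U AF (send & grant)])| = |{m0, m2, m4, m5}| = 4.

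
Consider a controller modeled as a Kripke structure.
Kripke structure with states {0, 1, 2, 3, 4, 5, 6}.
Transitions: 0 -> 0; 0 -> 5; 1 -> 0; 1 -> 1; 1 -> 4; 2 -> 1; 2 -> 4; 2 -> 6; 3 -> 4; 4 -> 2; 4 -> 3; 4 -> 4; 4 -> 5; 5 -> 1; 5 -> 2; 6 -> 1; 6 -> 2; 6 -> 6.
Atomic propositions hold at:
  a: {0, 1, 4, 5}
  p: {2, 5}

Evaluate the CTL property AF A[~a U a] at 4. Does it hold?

Yes

Sat(~a) = {2, 3, 6}
A[~a U a]: least fixpoint, start Z0 = Sat(a) = {0, 1, 4, 5}, add states in Sat(~a) with every successor in Z. Z1 = {0, 1, 3, 4, 5}; fixed.
Sat(A[~a U a]) = {0, 1, 3, 4, 5}
AF A[~a U a]: least fixpoint, start Z0 = {0, 1, 3, 4, 5}, add states with every successor in Z. Already a fixed point.
Sat(AF A[~a U a]) = {0, 1, 3, 4, 5}
4 ∈ Sat(AF A[~a U a]) = {0, 1, 3, 4, 5}, so the formula holds at 4.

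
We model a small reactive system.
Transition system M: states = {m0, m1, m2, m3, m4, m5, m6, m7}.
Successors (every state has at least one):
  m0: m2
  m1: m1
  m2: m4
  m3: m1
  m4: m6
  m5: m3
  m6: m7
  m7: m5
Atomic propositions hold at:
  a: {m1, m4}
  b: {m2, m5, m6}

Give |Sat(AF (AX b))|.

Sat(AX b) = {s : every successor in {m2, m5, m6}} = {m0, m4, m7}
AF (AX b): least fixpoint, start Z0 = {m0, m4, m7}, add states with every successor in Z. Z1 = {m0, m2, m4, m6, m7}; fixed.
Sat(AF (AX b)) = {m0, m2, m4, m6, m7}
|Sat(AF (AX b))| = |{m0, m2, m4, m6, m7}| = 5.

5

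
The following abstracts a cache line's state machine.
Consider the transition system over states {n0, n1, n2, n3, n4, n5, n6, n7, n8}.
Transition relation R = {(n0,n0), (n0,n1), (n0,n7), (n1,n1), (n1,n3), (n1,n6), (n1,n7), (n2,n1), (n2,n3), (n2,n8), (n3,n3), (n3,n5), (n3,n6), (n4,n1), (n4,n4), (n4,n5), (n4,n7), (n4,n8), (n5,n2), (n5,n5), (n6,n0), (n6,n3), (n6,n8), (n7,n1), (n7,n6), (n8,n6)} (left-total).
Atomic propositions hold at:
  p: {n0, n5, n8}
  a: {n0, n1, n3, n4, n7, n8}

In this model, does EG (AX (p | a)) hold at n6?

Sat(p | a) = {n0, n1, n3, n4, n5, n7, n8}
Sat(AX (p | a)) = {s : every successor in {n0, n1, n3, n4, n5, n7, n8}} = {n0, n2, n4, n6}
EG (AX (p | a)): greatest fixpoint, start Z0 = {n0, n2, n4, n6}, keep only states in Sat with some successor in Z. Z1 = {n0, n4, n6}; fixed.
Sat(EG (AX (p | a))) = {n0, n4, n6}
n6 ∈ Sat(EG (AX (p | a))) = {n0, n4, n6}, so the formula holds at n6.

Yes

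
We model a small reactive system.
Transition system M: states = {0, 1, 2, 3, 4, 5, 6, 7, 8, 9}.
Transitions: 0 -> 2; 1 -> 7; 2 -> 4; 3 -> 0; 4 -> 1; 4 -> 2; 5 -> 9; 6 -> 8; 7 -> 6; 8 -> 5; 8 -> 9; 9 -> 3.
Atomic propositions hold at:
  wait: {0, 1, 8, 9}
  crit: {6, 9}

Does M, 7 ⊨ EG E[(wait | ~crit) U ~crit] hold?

No

Sat(~crit) = {0, 1, 2, 3, 4, 5, 7, 8}
Sat(wait | ~crit) = {0, 1, 2, 3, 4, 5, 7, 8, 9}
E[(wait | ~crit) U ~crit]: least fixpoint, start Z0 = Sat(~crit) = {0, 1, 2, 3, 4, 5, 7, 8}, add states in Sat(wait | ~crit) with some successor in Z. Z1 = {0, 1, 2, 3, 4, 5, 7, 8, 9}; fixed.
Sat(E[(wait | ~crit) U ~crit]) = {0, 1, 2, 3, 4, 5, 7, 8, 9}
EG E[(wait | ~crit) U ~crit]: greatest fixpoint, start Z0 = {0, 1, 2, 3, 4, 5, 7, 8, 9}, keep only states in Sat with some successor in Z. Z1 = {0, 1, 2, 3, 4, 5, 8, 9}; Z2 = {0, 2, 3, 4, 5, 8, 9}; fixed.
Sat(EG E[(wait | ~crit) U ~crit]) = {0, 2, 3, 4, 5, 8, 9}
7 ∉ Sat(EG E[(wait | ~crit) U ~crit]) = {0, 2, 3, 4, 5, 8, 9}, so the formula does not hold at 7.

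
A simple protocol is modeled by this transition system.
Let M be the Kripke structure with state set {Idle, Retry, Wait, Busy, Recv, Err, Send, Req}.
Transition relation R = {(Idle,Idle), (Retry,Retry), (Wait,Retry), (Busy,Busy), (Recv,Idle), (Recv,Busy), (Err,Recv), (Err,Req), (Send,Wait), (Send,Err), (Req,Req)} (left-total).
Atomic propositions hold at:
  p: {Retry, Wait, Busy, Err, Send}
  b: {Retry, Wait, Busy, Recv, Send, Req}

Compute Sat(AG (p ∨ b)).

Sat(p ∨ b) = {Retry, Wait, Busy, Recv, Err, Send, Req}
AG (p ∨ b): greatest fixpoint, start Z0 = {Retry, Wait, Busy, Recv, Err, Send, Req}, keep only states in Sat with every successor in Z. Z1 = {Retry, Wait, Busy, Err, Send, Req}; Z2 = {Retry, Wait, Busy, Send, Req}; Z3 = {Retry, Wait, Busy, Req}; fixed.
Sat(AG (p ∨ b)) = {Retry, Wait, Busy, Req}

{Retry, Wait, Busy, Req}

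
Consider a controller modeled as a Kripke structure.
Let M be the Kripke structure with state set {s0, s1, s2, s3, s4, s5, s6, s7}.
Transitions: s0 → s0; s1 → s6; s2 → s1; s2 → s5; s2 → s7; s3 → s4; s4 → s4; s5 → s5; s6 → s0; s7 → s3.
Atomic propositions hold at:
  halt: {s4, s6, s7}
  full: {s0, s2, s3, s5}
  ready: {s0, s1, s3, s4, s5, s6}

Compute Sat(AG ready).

AG ready: greatest fixpoint, start Z0 = {s0, s1, s3, s4, s5, s6}, keep only states in Sat with every successor in Z. Already a fixed point.
Sat(AG ready) = {s0, s1, s3, s4, s5, s6}

{s0, s1, s3, s4, s5, s6}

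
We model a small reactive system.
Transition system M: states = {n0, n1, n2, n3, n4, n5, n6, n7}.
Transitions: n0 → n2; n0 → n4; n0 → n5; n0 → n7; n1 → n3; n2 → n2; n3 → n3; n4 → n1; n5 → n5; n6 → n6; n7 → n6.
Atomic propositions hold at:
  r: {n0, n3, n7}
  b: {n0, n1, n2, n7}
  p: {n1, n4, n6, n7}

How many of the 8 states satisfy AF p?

4

AF p: least fixpoint, start Z0 = {n1, n4, n6, n7}, add states with every successor in Z. Already a fixed point.
Sat(AF p) = {n1, n4, n6, n7}
|Sat(AF p)| = |{n1, n4, n6, n7}| = 4.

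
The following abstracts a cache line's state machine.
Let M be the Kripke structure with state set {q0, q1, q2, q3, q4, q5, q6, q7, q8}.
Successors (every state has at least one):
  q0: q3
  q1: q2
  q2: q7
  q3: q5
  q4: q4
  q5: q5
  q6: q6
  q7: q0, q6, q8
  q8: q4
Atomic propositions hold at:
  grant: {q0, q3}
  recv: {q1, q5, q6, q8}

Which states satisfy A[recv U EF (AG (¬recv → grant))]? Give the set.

Sat(¬recv) = {q0, q2, q3, q4, q7}
Sat(¬recv → grant) = {q0, q1, q3, q5, q6, q8}
AG (¬recv → grant): greatest fixpoint, start Z0 = {q0, q1, q3, q5, q6, q8}, keep only states in Sat with every successor in Z. Z1 = {q0, q3, q5, q6}; fixed.
Sat(AG (¬recv → grant)) = {q0, q3, q5, q6}
EF (AG (¬recv → grant)): least fixpoint, start Z0 = {q0, q3, q5, q6}, add states with some successor in Z. Z1 = {q0, q3, q5, q6, q7}; Z2 = {q0, q2, q3, q5, q6, q7}; Z3 = {q0, q1, q2, q3, q5, q6, q7}; fixed.
Sat(EF (AG (¬recv → grant))) = {q0, q1, q2, q3, q5, q6, q7}
A[recv U EF (AG (¬recv → grant))]: least fixpoint, start Z0 = Sat(EF (AG (¬recv → grant))) = {q0, q1, q2, q3, q5, q6, q7}, add states in Sat(recv) with every successor in Z. Already a fixed point.
Sat(A[recv U EF (AG (¬recv → grant))]) = {q0, q1, q2, q3, q5, q6, q7}

{q0, q1, q2, q3, q5, q6, q7}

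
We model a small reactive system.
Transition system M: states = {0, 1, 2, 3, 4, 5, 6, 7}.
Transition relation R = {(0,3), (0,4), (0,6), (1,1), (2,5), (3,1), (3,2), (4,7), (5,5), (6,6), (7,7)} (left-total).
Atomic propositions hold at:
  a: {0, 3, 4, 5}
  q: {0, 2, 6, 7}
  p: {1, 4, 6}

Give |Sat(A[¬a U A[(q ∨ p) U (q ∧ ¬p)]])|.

Sat(¬a) = {1, 2, 6, 7}
Sat(q ∨ p) = {0, 1, 2, 4, 6, 7}
Sat(¬p) = {0, 2, 3, 5, 7}
Sat(q ∧ ¬p) = {0, 2, 7}
A[(q ∨ p) U (q ∧ ¬p)]: least fixpoint, start Z0 = Sat((q ∧ ¬p)) = {0, 2, 7}, add states in Sat(q ∨ p) with every successor in Z. Z1 = {0, 2, 4, 7}; fixed.
Sat(A[(q ∨ p) U (q ∧ ¬p)]) = {0, 2, 4, 7}
A[¬a U A[(q ∨ p) U (q ∧ ¬p)]]: least fixpoint, start Z0 = Sat(A[(q ∨ p) U (q ∧ ¬p)]) = {0, 2, 4, 7}, add states in Sat(¬a) with every successor in Z. Already a fixed point.
Sat(A[¬a U A[(q ∨ p) U (q ∧ ¬p)]]) = {0, 2, 4, 7}
|Sat(A[¬a U A[(q ∨ p) U (q ∧ ¬p)]])| = |{0, 2, 4, 7}| = 4.

4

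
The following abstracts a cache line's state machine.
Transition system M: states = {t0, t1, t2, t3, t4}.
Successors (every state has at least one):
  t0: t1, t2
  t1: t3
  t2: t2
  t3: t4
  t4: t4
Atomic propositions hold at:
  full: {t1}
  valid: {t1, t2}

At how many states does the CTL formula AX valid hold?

Sat(AX valid) = {s : every successor in {t1, t2}} = {t0, t2}
|Sat(AX valid)| = |{t0, t2}| = 2.

2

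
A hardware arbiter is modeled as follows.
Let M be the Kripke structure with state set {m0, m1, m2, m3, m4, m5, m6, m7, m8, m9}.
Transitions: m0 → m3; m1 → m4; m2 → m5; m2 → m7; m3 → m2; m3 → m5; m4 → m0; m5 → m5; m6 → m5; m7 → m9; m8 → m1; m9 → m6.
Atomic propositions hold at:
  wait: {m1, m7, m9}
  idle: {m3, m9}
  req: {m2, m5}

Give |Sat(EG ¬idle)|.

3

Sat(¬idle) = {m0, m1, m2, m4, m5, m6, m7, m8}
EG ¬idle: greatest fixpoint, start Z0 = {m0, m1, m2, m4, m5, m6, m7, m8}, keep only states in Sat with some successor in Z. Z1 = {m1, m2, m4, m5, m6, m8}; Z2 = {m1, m2, m5, m6, m8}; Z3 = {m2, m5, m6, m8}; Z4 = {m2, m5, m6}; fixed.
Sat(EG ¬idle) = {m2, m5, m6}
|Sat(EG ¬idle)| = |{m2, m5, m6}| = 3.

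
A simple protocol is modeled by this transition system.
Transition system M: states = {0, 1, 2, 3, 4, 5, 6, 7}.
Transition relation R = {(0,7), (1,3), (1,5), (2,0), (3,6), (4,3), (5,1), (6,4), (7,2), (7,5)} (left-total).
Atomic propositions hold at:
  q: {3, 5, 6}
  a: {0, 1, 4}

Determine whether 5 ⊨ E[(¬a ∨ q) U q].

Yes

Sat(¬a) = {2, 3, 5, 6, 7}
Sat(¬a ∨ q) = {2, 3, 5, 6, 7}
E[(¬a ∨ q) U q]: least fixpoint, start Z0 = Sat(q) = {3, 5, 6}, add states in Sat(¬a ∨ q) with some successor in Z. Z1 = {3, 5, 6, 7}; fixed.
Sat(E[(¬a ∨ q) U q]) = {3, 5, 6, 7}
5 ∈ Sat(E[(¬a ∨ q) U q]) = {3, 5, 6, 7}, so the formula holds at 5.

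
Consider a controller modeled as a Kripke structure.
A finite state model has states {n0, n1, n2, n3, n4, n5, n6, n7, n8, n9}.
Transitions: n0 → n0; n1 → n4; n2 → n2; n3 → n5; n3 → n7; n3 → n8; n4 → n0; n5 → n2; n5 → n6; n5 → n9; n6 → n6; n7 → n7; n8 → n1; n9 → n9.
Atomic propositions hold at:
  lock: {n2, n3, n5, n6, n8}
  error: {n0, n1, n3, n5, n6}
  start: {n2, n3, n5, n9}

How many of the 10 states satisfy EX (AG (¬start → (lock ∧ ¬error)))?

3

Sat(¬start) = {n0, n1, n4, n6, n7, n8}
Sat(¬error) = {n2, n4, n7, n8, n9}
Sat(lock ∧ ¬error) = {n2, n8}
Sat(¬start → (lock ∧ ¬error)) = {n2, n3, n5, n8, n9}
AG (¬start → (lock ∧ ¬error)): greatest fixpoint, start Z0 = {n2, n3, n5, n8, n9}, keep only states in Sat with every successor in Z. Z1 = {n2, n9}; fixed.
Sat(AG (¬start → (lock ∧ ¬error))) = {n2, n9}
Sat(EX (AG (¬start → (lock ∧ ¬error)))) = {s : some successor in {n2, n9}} = {n2, n5, n9}
|Sat(EX (AG (¬start → (lock ∧ ¬error))))| = |{n2, n5, n9}| = 3.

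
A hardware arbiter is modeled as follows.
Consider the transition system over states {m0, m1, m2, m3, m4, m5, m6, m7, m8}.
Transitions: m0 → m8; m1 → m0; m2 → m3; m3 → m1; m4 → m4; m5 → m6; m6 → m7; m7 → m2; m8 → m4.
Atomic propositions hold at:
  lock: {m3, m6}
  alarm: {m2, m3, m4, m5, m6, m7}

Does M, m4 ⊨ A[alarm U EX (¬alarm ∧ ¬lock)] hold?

Sat(¬alarm) = {m0, m1, m8}
Sat(¬lock) = {m0, m1, m2, m4, m5, m7, m8}
Sat(¬alarm ∧ ¬lock) = {m0, m1, m8}
Sat(EX (¬alarm ∧ ¬lock)) = {s : some successor in {m0, m1, m8}} = {m0, m1, m3}
A[alarm U EX (¬alarm ∧ ¬lock)]: least fixpoint, start Z0 = Sat(EX (¬alarm ∧ ¬lock)) = {m0, m1, m3}, add states in Sat(alarm) with every successor in Z. Z1 = {m0, m1, m2, m3}; Z2 = {m0, m1, m2, m3, m7}; Z3 = {m0, m1, m2, m3, m6, m7}; Z4 = {m0, m1, m2, m3, m5, m6, m7}; fixed.
Sat(A[alarm U EX (¬alarm ∧ ¬lock)]) = {m0, m1, m2, m3, m5, m6, m7}
m4 ∉ Sat(A[alarm U EX (¬alarm ∧ ¬lock)]) = {m0, m1, m2, m3, m5, m6, m7}, so the formula does not hold at m4.

No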